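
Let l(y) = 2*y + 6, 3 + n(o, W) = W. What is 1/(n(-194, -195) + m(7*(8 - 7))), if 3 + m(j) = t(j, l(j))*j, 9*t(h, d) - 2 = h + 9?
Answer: -1/187 ≈ -0.0053476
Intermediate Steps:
n(o, W) = -3 + W
l(y) = 6 + 2*y
t(h, d) = 11/9 + h/9 (t(h, d) = 2/9 + (h + 9)/9 = 2/9 + (9 + h)/9 = 2/9 + (1 + h/9) = 11/9 + h/9)
m(j) = -3 + j*(11/9 + j/9) (m(j) = -3 + (11/9 + j/9)*j = -3 + j*(11/9 + j/9))
1/(n(-194, -195) + m(7*(8 - 7))) = 1/((-3 - 195) + (-3 + (7*(8 - 7))*(11 + 7*(8 - 7))/9)) = 1/(-198 + (-3 + (7*1)*(11 + 7*1)/9)) = 1/(-198 + (-3 + (⅑)*7*(11 + 7))) = 1/(-198 + (-3 + (⅑)*7*18)) = 1/(-198 + (-3 + 14)) = 1/(-198 + 11) = 1/(-187) = -1/187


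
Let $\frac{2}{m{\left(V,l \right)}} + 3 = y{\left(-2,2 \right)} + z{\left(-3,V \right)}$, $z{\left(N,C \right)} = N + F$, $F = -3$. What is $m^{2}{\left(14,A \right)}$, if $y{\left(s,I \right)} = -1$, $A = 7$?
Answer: $\frac{1}{25} \approx 0.04$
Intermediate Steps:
$z{\left(N,C \right)} = -3 + N$ ($z{\left(N,C \right)} = N - 3 = -3 + N$)
$m{\left(V,l \right)} = - \frac{1}{5}$ ($m{\left(V,l \right)} = \frac{2}{-3 - 7} = \frac{2}{-10} = 2 \left(- \frac{1}{10}\right) = - \frac{1}{5}$)
$m^{2}{\left(14,A \right)} = \left(- \frac{1}{5}\right)^{2} = \frac{1}{25}$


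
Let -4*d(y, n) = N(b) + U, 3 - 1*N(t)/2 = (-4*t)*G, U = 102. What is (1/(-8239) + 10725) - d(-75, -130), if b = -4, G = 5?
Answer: 88256167/8239 ≈ 10712.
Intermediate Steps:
N(t) = 6 + 40*t (N(t) = 6 - 2*(-4*t)*5 = 6 - (-40)*t = 6 + 40*t)
d(y, n) = 13 (d(y, n) = -((6 + 40*(-4)) + 102)/4 = -((6 - 160) + 102)/4 = -(-154 + 102)/4 = -¼*(-52) = 13)
(1/(-8239) + 10725) - d(-75, -130) = (1/(-8239) + 10725) - 1*13 = (-1/8239 + 10725) - 13 = 88363274/8239 - 13 = 88256167/8239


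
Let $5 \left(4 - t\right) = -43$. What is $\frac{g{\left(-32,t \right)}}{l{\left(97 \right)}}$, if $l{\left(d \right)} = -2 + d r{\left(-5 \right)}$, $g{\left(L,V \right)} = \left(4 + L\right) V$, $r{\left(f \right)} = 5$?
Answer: $- \frac{84}{115} \approx -0.73043$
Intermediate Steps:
$t = \frac{63}{5}$ ($t = 4 - - \frac{43}{5} = 4 + \frac{43}{5} = \frac{63}{5} \approx 12.6$)
$g{\left(L,V \right)} = V \left(4 + L\right)$
$l{\left(d \right)} = -2 + 5 d$ ($l{\left(d \right)} = -2 + d 5 = -2 + 5 d$)
$\frac{g{\left(-32,t \right)}}{l{\left(97 \right)}} = \frac{\frac{63}{5} \left(4 - 32\right)}{-2 + 5 \cdot 97} = \frac{\frac{63}{5} \left(-28\right)}{-2 + 485} = - \frac{1764}{5 \cdot 483} = \left(- \frac{1764}{5}\right) \frac{1}{483} = - \frac{84}{115}$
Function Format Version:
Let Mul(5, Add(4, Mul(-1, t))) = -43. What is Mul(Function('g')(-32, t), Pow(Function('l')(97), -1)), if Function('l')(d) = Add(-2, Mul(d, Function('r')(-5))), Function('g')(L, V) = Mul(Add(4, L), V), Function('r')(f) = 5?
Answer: Rational(-84, 115) ≈ -0.73043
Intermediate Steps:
t = Rational(63, 5) (t = Add(4, Mul(Rational(-1, 5), -43)) = Add(4, Rational(43, 5)) = Rational(63, 5) ≈ 12.600)
Function('g')(L, V) = Mul(V, Add(4, L))
Function('l')(d) = Add(-2, Mul(5, d)) (Function('l')(d) = Add(-2, Mul(d, 5)) = Add(-2, Mul(5, d)))
Mul(Function('g')(-32, t), Pow(Function('l')(97), -1)) = Mul(Mul(Rational(63, 5), Add(4, -32)), Pow(Add(-2, Mul(5, 97)), -1)) = Mul(Mul(Rational(63, 5), -28), Pow(Add(-2, 485), -1)) = Mul(Rational(-1764, 5), Pow(483, -1)) = Mul(Rational(-1764, 5), Rational(1, 483)) = Rational(-84, 115)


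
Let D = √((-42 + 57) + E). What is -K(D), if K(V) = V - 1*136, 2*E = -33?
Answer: 136 - I*√6/2 ≈ 136.0 - 1.2247*I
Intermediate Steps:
E = -33/2 (E = (½)*(-33) = -33/2 ≈ -16.500)
D = I*√6/2 (D = √((-42 + 57) - 33/2) = √(15 - 33/2) = √(-3/2) = I*√6/2 ≈ 1.2247*I)
K(V) = -136 + V (K(V) = V - 136 = -136 + V)
-K(D) = -(-136 + I*√6/2) = 136 - I*√6/2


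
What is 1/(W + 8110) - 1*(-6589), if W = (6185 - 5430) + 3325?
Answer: 80319911/12190 ≈ 6589.0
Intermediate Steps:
W = 4080 (W = 755 + 3325 = 4080)
1/(W + 8110) - 1*(-6589) = 1/(4080 + 8110) - 1*(-6589) = 1/12190 + 6589 = 80319911/12190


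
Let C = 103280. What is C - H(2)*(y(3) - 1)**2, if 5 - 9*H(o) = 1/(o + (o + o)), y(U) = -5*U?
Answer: 2784848/27 ≈ 1.0314e+5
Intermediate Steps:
H(o) = 5/9 - 1/(27*o) (H(o) = 5/9 - 1/(9*(o + (o + o))) = 5/9 - 1/(9*(o + 2*o)) = 5/9 - 1/(3*o)/9 = 5/9 - 1/(27*o))
C - H(2)*(y(3) - 1)**2 = 103280 - (1/27)*(-1 + 15*2)/2*(-5*3 - 1)**2 = 103280 - (1/27)*(1/2)*(-1 + 30)*(-15 - 1)**2 = 103280 - (1/27)*(1/2)*29*(-16)**2 = 103280 - 29*256/54 = 103280 - 1*3712/27 = 103280 - 3712/27 = 2784848/27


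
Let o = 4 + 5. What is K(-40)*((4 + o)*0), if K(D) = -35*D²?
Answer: 0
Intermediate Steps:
o = 9
K(-40)*((4 + o)*0) = (-35*(-40)²)*((4 + 9)*0) = (-35*1600)*(13*0) = -56000*0 = 0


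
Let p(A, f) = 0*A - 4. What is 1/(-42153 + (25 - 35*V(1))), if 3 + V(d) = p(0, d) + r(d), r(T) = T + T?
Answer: -1/41953 ≈ -2.3836e-5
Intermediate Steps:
r(T) = 2*T
p(A, f) = -4 (p(A, f) = 0 - 4 = -4)
V(d) = -7 + 2*d (V(d) = -3 + (-4 + 2*d) = -7 + 2*d)
1/(-42153 + (25 - 35*V(1))) = 1/(-42153 + (25 - 35*(-7 + 2*1))) = 1/(-42153 + (25 - 35*(-7 + 2))) = 1/(-42153 + (25 - 35*(-5))) = 1/(-42153 + (25 + 175)) = 1/(-42153 + 200) = 1/(-41953) = -1/41953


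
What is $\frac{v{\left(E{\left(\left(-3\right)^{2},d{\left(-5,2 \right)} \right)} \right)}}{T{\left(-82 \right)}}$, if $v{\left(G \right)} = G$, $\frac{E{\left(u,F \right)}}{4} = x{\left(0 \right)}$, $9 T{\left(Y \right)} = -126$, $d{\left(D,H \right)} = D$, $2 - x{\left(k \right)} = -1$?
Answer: $- \frac{6}{7} \approx -0.85714$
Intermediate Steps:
$x{\left(k \right)} = 3$ ($x{\left(k \right)} = 2 - -1 = 2 + 1 = 3$)
$T{\left(Y \right)} = -14$ ($T{\left(Y \right)} = \frac{1}{9} \left(-126\right) = -14$)
$E{\left(u,F \right)} = 12$ ($E{\left(u,F \right)} = 4 \cdot 3 = 12$)
$\frac{v{\left(E{\left(\left(-3\right)^{2},d{\left(-5,2 \right)} \right)} \right)}}{T{\left(-82 \right)}} = \frac{12}{-14} = 12 \left(- \frac{1}{14}\right) = - \frac{6}{7}$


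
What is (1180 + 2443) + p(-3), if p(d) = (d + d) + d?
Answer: 3614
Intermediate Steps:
p(d) = 3*d (p(d) = 2*d + d = 3*d)
(1180 + 2443) + p(-3) = (1180 + 2443) + 3*(-3) = 3623 - 9 = 3614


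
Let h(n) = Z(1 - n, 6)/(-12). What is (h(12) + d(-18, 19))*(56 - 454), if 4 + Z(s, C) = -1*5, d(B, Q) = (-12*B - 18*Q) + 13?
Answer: 89351/2 ≈ 44676.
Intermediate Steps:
d(B, Q) = 13 - 18*Q - 12*B (d(B, Q) = (-18*Q - 12*B) + 13 = 13 - 18*Q - 12*B)
Z(s, C) = -9 (Z(s, C) = -4 - 1*5 = -4 - 5 = -9)
h(n) = ¾ (h(n) = -9/(-12) = -9*(-1/12) = ¾)
(h(12) + d(-18, 19))*(56 - 454) = (¾ + (13 - 18*19 - 12*(-18)))*(56 - 454) = (¾ + (13 - 342 + 216))*(-398) = (¾ - 113)*(-398) = -449/4*(-398) = 89351/2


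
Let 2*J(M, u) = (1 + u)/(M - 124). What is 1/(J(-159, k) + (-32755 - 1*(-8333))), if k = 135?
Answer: -283/6911494 ≈ -4.0946e-5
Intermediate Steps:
J(M, u) = (1 + u)/(2*(-124 + M)) (J(M, u) = ((1 + u)/(M - 124))/2 = ((1 + u)/(-124 + M))/2 = (1 + u)/(2*(-124 + M)))
1/(J(-159, k) + (-32755 - 1*(-8333))) = 1/((1 + 135)/(2*(-124 - 159)) + (-32755 - 1*(-8333))) = 1/((½)*136/(-283) + (-32755 + 8333)) = 1/((½)*(-1/283)*136 - 24422) = 1/(-68/283 - 24422) = 1/(-6911494/283) = -283/6911494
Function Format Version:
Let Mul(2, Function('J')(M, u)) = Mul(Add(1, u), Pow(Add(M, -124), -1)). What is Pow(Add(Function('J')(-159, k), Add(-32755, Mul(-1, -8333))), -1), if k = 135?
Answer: Rational(-283, 6911494) ≈ -4.0946e-5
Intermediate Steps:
Function('J')(M, u) = Mul(Rational(1, 2), Pow(Add(-124, M), -1), Add(1, u)) (Function('J')(M, u) = Mul(Rational(1, 2), Mul(Add(1, u), Pow(Add(M, -124), -1))) = Mul(Rational(1, 2), Mul(Add(1, u), Pow(Add(-124, M), -1))) = Mul(Rational(1, 2), Mul(Pow(Add(-124, M), -1), Add(1, u))) = Mul(Rational(1, 2), Pow(Add(-124, M), -1), Add(1, u)))
Pow(Add(Function('J')(-159, k), Add(-32755, Mul(-1, -8333))), -1) = Pow(Add(Mul(Rational(1, 2), Pow(Add(-124, -159), -1), Add(1, 135)), Add(-32755, Mul(-1, -8333))), -1) = Pow(Add(Mul(Rational(1, 2), Pow(-283, -1), 136), Add(-32755, 8333)), -1) = Pow(Add(Mul(Rational(1, 2), Rational(-1, 283), 136), -24422), -1) = Pow(Add(Rational(-68, 283), -24422), -1) = Pow(Rational(-6911494, 283), -1) = Rational(-283, 6911494)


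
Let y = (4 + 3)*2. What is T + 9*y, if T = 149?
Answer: 275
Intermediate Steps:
y = 14 (y = 7*2 = 14)
T + 9*y = 149 + 9*14 = 149 + 126 = 275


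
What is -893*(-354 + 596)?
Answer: -216106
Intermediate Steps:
-893*(-354 + 596) = -893*242 = -216106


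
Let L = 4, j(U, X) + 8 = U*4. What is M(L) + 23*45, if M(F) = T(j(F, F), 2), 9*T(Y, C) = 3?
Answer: 3106/3 ≈ 1035.3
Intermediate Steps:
j(U, X) = -8 + 4*U (j(U, X) = -8 + U*4 = -8 + 4*U)
T(Y, C) = ⅓ (T(Y, C) = (⅑)*3 = ⅓)
M(F) = ⅓
M(L) + 23*45 = ⅓ + 23*45 = ⅓ + 1035 = 3106/3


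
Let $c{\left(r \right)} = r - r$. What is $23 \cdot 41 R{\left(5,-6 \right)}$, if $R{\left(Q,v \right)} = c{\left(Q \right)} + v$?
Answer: $-5658$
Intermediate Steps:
$c{\left(r \right)} = 0$
$R{\left(Q,v \right)} = v$ ($R{\left(Q,v \right)} = 0 + v = v$)
$23 \cdot 41 R{\left(5,-6 \right)} = 23 \cdot 41 \left(-6\right) = 943 \left(-6\right) = -5658$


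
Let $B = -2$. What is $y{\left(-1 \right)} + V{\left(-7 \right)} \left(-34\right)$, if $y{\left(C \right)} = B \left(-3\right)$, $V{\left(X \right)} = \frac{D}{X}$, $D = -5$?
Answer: $- \frac{128}{7} \approx -18.286$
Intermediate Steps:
$V{\left(X \right)} = - \frac{5}{X}$
$y{\left(C \right)} = 6$ ($y{\left(C \right)} = \left(-2\right) \left(-3\right) = 6$)
$y{\left(-1 \right)} + V{\left(-7 \right)} \left(-34\right) = 6 + - \frac{5}{-7} \left(-34\right) = 6 + \left(-5\right) \left(- \frac{1}{7}\right) \left(-34\right) = 6 + \frac{5}{7} \left(-34\right) = 6 - \frac{170}{7} = - \frac{128}{7}$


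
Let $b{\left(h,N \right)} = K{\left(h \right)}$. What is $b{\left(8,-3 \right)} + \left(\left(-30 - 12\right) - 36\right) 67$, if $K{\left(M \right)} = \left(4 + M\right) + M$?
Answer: $-5206$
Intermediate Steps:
$K{\left(M \right)} = 4 + 2 M$
$b{\left(h,N \right)} = 4 + 2 h$
$b{\left(8,-3 \right)} + \left(\left(-30 - 12\right) - 36\right) 67 = \left(4 + 2 \cdot 8\right) + \left(\left(-30 - 12\right) - 36\right) 67 = \left(4 + 16\right) + \left(-42 - 36\right) 67 = 20 - 5226 = -5206$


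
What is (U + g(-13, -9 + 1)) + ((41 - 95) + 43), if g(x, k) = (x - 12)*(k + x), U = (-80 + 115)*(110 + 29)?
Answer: 5379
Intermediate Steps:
U = 4865 (U = 35*139 = 4865)
g(x, k) = (-12 + x)*(k + x)
(U + g(-13, -9 + 1)) + ((41 - 95) + 43) = (4865 + ((-13)² - 12*(-9 + 1) - 12*(-13) + (-9 + 1)*(-13))) + ((41 - 95) + 43) = (4865 + (169 - 12*(-8) + 156 - 8*(-13))) + (-54 + 43) = (4865 + (169 + 96 + 156 + 104)) - 11 = (4865 + 525) - 11 = 5390 - 11 = 5379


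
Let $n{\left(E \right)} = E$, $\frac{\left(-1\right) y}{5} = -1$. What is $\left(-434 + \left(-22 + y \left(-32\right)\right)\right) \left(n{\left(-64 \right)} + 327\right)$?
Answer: $-162008$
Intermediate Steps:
$y = 5$ ($y = \left(-5\right) \left(-1\right) = 5$)
$\left(-434 + \left(-22 + y \left(-32\right)\right)\right) \left(n{\left(-64 \right)} + 327\right) = \left(-434 + \left(-22 + 5 \left(-32\right)\right)\right) \left(-64 + 327\right) = \left(-434 - 182\right) 263 = \left(-616\right) 263 = -162008$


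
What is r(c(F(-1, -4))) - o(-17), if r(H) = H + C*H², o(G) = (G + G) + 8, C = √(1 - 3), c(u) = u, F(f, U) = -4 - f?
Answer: 23 + 9*I*√2 ≈ 23.0 + 12.728*I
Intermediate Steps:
C = I*√2 (C = √(-2) = I*√2 ≈ 1.4142*I)
o(G) = 8 + 2*G (o(G) = 2*G + 8 = 8 + 2*G)
r(H) = H + I*√2*H² (r(H) = H + (I*√2)*H² = H + I*√2*H²)
r(c(F(-1, -4))) - o(-17) = (-4 - 1*(-1))*(1 + I*(-4 - 1*(-1))*√2) - (8 + 2*(-17)) = (-4 + 1)*(1 + I*(-4 + 1)*√2) - (8 - 34) = -3*(1 + I*(-3)*√2) - 1*(-26) = -3*(1 - 3*I*√2) + 26 = (-3 + 9*I*√2) + 26 = 23 + 9*I*√2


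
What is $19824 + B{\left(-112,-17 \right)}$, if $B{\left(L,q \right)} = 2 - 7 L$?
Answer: $20610$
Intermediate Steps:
$19824 + B{\left(-112,-17 \right)} = 19824 + \left(2 - -784\right) = 19824 + \left(2 + 784\right) = 19824 + 786 = 20610$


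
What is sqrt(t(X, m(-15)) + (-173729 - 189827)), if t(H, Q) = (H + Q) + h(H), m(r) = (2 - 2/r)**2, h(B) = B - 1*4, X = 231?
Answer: I*sqrt(81696026)/15 ≈ 602.57*I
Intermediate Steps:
h(B) = -4 + B (h(B) = B - 4 = -4 + B)
t(H, Q) = -4 + Q + 2*H (t(H, Q) = (H + Q) + (-4 + H) = -4 + Q + 2*H)
sqrt(t(X, m(-15)) + (-173729 - 189827)) = sqrt((-4 + 4*(-1 - 15)**2/(-15)**2 + 2*231) + (-173729 - 189827)) = sqrt((-4 + 4*(1/225)*(-16)**2 + 462) - 363556) = sqrt((-4 + 4*(1/225)*256 + 462) - 363556) = sqrt((-4 + 1024/225 + 462) - 363556) = sqrt(104074/225 - 363556) = sqrt(-81696026/225) = I*sqrt(81696026)/15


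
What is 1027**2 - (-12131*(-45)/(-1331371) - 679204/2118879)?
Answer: 80416416004853050/76243623057 ≈ 1.0547e+6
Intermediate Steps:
1027**2 - (-12131*(-45)/(-1331371) - 679204/2118879) = 1054729 - (545895*(-1/1331371) - 679204*1/2118879) = 1054729 - (-545895/1331371 - 679204/2118879) = 1054729 - 1*(-55701566497/76243623057) = 1054729 + 55701566497/76243623057 = 80416416004853050/76243623057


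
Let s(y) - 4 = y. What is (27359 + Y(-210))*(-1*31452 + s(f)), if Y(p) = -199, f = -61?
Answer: -855784440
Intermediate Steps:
s(y) = 4 + y
(27359 + Y(-210))*(-1*31452 + s(f)) = (27359 - 199)*(-1*31452 + (4 - 61)) = 27160*(-31452 - 57) = 27160*(-31509) = -855784440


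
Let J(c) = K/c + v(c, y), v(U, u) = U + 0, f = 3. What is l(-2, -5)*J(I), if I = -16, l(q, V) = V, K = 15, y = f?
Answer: 1355/16 ≈ 84.688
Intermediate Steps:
y = 3
v(U, u) = U
J(c) = c + 15/c (J(c) = 15/c + c = c + 15/c)
l(-2, -5)*J(I) = -5*(-16 + 15/(-16)) = -5*(-16 + 15*(-1/16)) = -5*(-16 - 15/16) = -5*(-271/16) = 1355/16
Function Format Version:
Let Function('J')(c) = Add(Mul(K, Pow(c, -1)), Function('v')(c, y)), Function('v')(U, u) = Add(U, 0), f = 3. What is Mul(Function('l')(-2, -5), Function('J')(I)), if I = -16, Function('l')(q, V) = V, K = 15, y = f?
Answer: Rational(1355, 16) ≈ 84.688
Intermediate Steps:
y = 3
Function('v')(U, u) = U
Function('J')(c) = Add(c, Mul(15, Pow(c, -1))) (Function('J')(c) = Add(Mul(15, Pow(c, -1)), c) = Add(c, Mul(15, Pow(c, -1))))
Mul(Function('l')(-2, -5), Function('J')(I)) = Mul(-5, Add(-16, Mul(15, Pow(-16, -1)))) = Mul(-5, Add(-16, Mul(15, Rational(-1, 16)))) = Mul(-5, Add(-16, Rational(-15, 16))) = Mul(-5, Rational(-271, 16)) = Rational(1355, 16)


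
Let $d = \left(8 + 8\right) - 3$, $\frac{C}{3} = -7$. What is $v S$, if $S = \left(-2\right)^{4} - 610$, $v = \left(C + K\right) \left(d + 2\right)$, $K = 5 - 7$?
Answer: $204930$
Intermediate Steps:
$C = -21$ ($C = 3 \left(-7\right) = -21$)
$K = -2$
$d = 13$ ($d = 16 - 3 = 13$)
$v = -345$ ($v = \left(-21 - 2\right) \left(13 + 2\right) = \left(-23\right) 15 = -345$)
$S = -594$ ($S = 16 - 610 = -594$)
$v S = \left(-345\right) \left(-594\right) = 204930$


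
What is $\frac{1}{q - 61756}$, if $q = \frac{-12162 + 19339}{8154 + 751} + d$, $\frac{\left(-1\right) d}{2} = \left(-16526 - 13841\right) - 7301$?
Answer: $\frac{8905}{120937077} \approx 7.3633 \cdot 10^{-5}$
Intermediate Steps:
$d = 75336$ ($d = - 2 \left(\left(-16526 - 13841\right) - 7301\right) = - 2 \left(-30367 - 7301\right) = \left(-2\right) \left(-37668\right) = 75336$)
$q = \frac{670874257}{8905}$ ($q = \frac{-12162 + 19339}{8154 + 751} + 75336 = \frac{7177}{8905} + 75336 = \frac{670874257}{8905} \approx 75337.0$)
$\frac{1}{q - 61756} = \frac{1}{\frac{670874257}{8905} - 61756} = \frac{1}{\frac{120937077}{8905}} = \frac{8905}{120937077}$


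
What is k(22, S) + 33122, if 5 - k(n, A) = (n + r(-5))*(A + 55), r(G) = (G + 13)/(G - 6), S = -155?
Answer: 387797/11 ≈ 35254.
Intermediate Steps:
r(G) = (13 + G)/(-6 + G)
k(n, A) = 5 - (55 + A)*(-8/11 + n) (k(n, A) = 5 - (n + (13 - 5)/(-6 - 5))*(A + 55) = 5 - (n + 8/(-11))*(55 + A) = 5 - (n - 1/11*8)*(55 + A) = 5 - (n - 8/11)*(55 + A) = 5 - (-8/11 + n)*(55 + A) = 5 - (55 + A)*(-8/11 + n))
k(22, S) + 33122 = (45 - 55*22 + (8/11)*(-155) - 1*(-155)*22) + 33122 = (45 - 1210 - 1240/11 + 3410) + 33122 = 23455/11 + 33122 = 387797/11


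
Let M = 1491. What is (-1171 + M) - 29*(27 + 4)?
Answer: -579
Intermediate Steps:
(-1171 + M) - 29*(27 + 4) = (-1171 + 1491) - 29*(27 + 4) = 320 - 29*31 = 320 - 899 = -579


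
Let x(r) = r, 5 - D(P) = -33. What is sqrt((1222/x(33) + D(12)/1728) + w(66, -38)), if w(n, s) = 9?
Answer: sqrt(28886946)/792 ≈ 6.7862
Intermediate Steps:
D(P) = 38 (D(P) = 5 - 1*(-33) = 5 + 33 = 38)
sqrt((1222/x(33) + D(12)/1728) + w(66, -38)) = sqrt((1222/33 + 38/1728) + 9) = sqrt((1222*(1/33) + 38*(1/1728)) + 9) = sqrt((1222/33 + 19/864) + 9) = sqrt(352145/9504 + 9) = sqrt(437681/9504) = sqrt(28886946)/792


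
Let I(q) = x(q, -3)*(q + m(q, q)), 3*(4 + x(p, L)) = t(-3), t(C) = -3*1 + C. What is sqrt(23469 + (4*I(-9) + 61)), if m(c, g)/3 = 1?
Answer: sqrt(23674) ≈ 153.86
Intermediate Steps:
t(C) = -3 + C
m(c, g) = 3 (m(c, g) = 3*1 = 3)
x(p, L) = -6 (x(p, L) = -4 + (-3 - 3)/3 = -4 + (1/3)*(-6) = -4 - 2 = -6)
I(q) = -18 - 6*q (I(q) = -6*(q + 3) = -6*(3 + q) = -18 - 6*q)
sqrt(23469 + (4*I(-9) + 61)) = sqrt(23469 + (4*(-18 - 6*(-9)) + 61)) = sqrt(23469 + (4*(-18 + 54) + 61)) = sqrt(23469 + (4*36 + 61)) = sqrt(23469 + (144 + 61)) = sqrt(23469 + 205) = sqrt(23674)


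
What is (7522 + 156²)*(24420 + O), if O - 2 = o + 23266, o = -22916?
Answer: 789186376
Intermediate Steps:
O = 352 (O = 2 + (-22916 + 23266) = 2 + 350 = 352)
(7522 + 156²)*(24420 + O) = (7522 + 156²)*(24420 + 352) = (7522 + 24336)*24772 = 31858*24772 = 789186376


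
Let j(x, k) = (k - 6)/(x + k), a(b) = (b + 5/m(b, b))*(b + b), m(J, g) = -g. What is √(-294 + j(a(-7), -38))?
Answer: 2*I*√1843/5 ≈ 17.172*I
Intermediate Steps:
a(b) = 2*b*(b - 5/b) (a(b) = (b + 5/((-b)))*(b + b) = (b + 5*(-1/b))*(2*b) = (b - 5/b)*(2*b) = 2*b*(b - 5/b))
j(x, k) = (-6 + k)/(k + x)
√(-294 + j(a(-7), -38)) = √(-294 + (-6 - 38)/(-38 + (-10 + 2*(-7)²))) = √(-294 - 44/(-38 + (-10 + 2*49))) = √(-294 - 44/(-38 + (-10 + 98))) = √(-294 - 44/(-38 + 88)) = √(-294 - 44/50) = √(-294 + (1/50)*(-44)) = √(-294 - 22/25) = √(-7372/25) = 2*I*√1843/5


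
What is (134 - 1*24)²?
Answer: 12100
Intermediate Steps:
(134 - 1*24)² = (134 - 24)² = 110² = 12100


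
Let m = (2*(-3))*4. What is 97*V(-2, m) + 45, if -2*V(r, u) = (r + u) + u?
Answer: 2470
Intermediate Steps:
m = -24 (m = -6*4 = -24)
V(r, u) = -u - r/2 (V(r, u) = -((r + u) + u)/2 = -(r + 2*u)/2 = -u - r/2)
97*V(-2, m) + 45 = 97*(-1*(-24) - ½*(-2)) + 45 = 97*(24 + 1) + 45 = 97*25 + 45 = 2425 + 45 = 2470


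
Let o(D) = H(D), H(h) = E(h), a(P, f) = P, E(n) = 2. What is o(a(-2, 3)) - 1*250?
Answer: -248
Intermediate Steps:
H(h) = 2
o(D) = 2
o(a(-2, 3)) - 1*250 = 2 - 1*250 = 2 - 250 = -248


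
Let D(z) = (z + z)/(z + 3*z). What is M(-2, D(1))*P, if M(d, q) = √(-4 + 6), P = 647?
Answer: 647*√2 ≈ 915.00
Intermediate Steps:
D(z) = ½ (D(z) = (2*z)/((4*z)) = (2*z)*(1/(4*z)) = ½)
M(d, q) = √2
M(-2, D(1))*P = √2*647 = 647*√2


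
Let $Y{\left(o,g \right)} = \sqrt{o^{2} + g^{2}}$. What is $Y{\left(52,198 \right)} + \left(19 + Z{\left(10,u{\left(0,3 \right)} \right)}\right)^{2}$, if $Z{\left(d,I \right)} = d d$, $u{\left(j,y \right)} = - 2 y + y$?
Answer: $14161 + 2 \sqrt{10477} \approx 14366.0$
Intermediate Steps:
$u{\left(j,y \right)} = - y$
$Z{\left(d,I \right)} = d^{2}$
$Y{\left(o,g \right)} = \sqrt{g^{2} + o^{2}}$
$Y{\left(52,198 \right)} + \left(19 + Z{\left(10,u{\left(0,3 \right)} \right)}\right)^{2} = \sqrt{198^{2} + 52^{2}} + \left(19 + 10^{2}\right)^{2} = \sqrt{39204 + 2704} + \left(19 + 100\right)^{2} = \sqrt{41908} + 119^{2} = 2 \sqrt{10477} + 14161 = 14161 + 2 \sqrt{10477}$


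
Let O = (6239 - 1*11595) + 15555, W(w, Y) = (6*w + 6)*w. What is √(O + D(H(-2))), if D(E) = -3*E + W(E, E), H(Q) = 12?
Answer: √11099 ≈ 105.35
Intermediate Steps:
W(w, Y) = w*(6 + 6*w) (W(w, Y) = (6 + 6*w)*w = w*(6 + 6*w))
D(E) = -3*E + 6*E*(1 + E)
O = 10199 (O = (6239 - 11595) + 15555 = -5356 + 15555 = 10199)
√(O + D(H(-2))) = √(10199 + 3*12*(1 + 2*12)) = √(10199 + 3*12*(1 + 24)) = √(10199 + 3*12*25) = √(10199 + 900) = √11099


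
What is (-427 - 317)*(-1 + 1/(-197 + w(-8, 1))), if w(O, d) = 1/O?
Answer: 1179240/1577 ≈ 747.77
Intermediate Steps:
(-427 - 317)*(-1 + 1/(-197 + w(-8, 1))) = (-427 - 317)*(-1 + 1/(-197 + 1/(-8))) = -744*(-1 + 1/(-197 - 1/8)) = -744*(-1 + 1/(-1577/8)) = -744*(-1 - 8/1577) = -744*(-1585/1577) = 1179240/1577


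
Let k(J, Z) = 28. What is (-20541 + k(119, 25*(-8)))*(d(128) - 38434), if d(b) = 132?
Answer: 785688926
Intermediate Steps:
(-20541 + k(119, 25*(-8)))*(d(128) - 38434) = (-20541 + 28)*(132 - 38434) = -20513*(-38302) = 785688926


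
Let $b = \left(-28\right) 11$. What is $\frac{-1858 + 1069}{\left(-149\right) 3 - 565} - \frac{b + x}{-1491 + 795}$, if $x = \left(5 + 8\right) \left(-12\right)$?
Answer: $\frac{343}{3036} \approx 0.11298$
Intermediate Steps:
$b = -308$
$x = -156$ ($x = 13 \left(-12\right) = -156$)
$\frac{-1858 + 1069}{\left(-149\right) 3 - 565} - \frac{b + x}{-1491 + 795} = \frac{-1858 + 1069}{\left(-149\right) 3 - 565} - \frac{-308 - 156}{-1491 + 795} = - \frac{789}{-447 - 565} - - \frac{464}{-696} = - \frac{789}{-1012} - \left(-464\right) \left(- \frac{1}{696}\right) = \left(-789\right) \left(- \frac{1}{1012}\right) - \frac{2}{3} = \frac{789}{1012} - \frac{2}{3} = \frac{343}{3036}$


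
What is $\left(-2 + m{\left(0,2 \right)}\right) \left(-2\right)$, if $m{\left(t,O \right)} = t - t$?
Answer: $4$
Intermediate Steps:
$m{\left(t,O \right)} = 0$
$\left(-2 + m{\left(0,2 \right)}\right) \left(-2\right) = \left(-2 + 0\right) \left(-2\right) = \left(-2\right) \left(-2\right) = 4$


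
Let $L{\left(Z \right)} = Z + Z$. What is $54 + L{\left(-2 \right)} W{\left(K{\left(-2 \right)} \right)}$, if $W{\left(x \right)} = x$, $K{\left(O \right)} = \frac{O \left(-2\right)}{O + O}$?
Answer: $58$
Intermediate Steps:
$L{\left(Z \right)} = 2 Z$
$K{\left(O \right)} = -1$ ($K{\left(O \right)} = \frac{\left(-2\right) O}{2 O} = - 2 O \frac{1}{2 O} = -1$)
$54 + L{\left(-2 \right)} W{\left(K{\left(-2 \right)} \right)} = 54 + 2 \left(-2\right) \left(-1\right) = 54 - -4 = 54 + 4 = 58$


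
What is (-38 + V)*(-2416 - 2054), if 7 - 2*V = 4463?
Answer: 10129020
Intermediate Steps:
V = -2228 (V = 7/2 - 1/2*4463 = 7/2 - 4463/2 = -2228)
(-38 + V)*(-2416 - 2054) = (-38 - 2228)*(-2416 - 2054) = -2266*(-4470) = 10129020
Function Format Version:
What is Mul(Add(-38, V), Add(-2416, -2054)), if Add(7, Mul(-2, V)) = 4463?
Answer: 10129020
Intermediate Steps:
V = -2228 (V = Add(Rational(7, 2), Mul(Rational(-1, 2), 4463)) = Add(Rational(7, 2), Rational(-4463, 2)) = -2228)
Mul(Add(-38, V), Add(-2416, -2054)) = Mul(Add(-38, -2228), Add(-2416, -2054)) = Mul(-2266, -4470) = 10129020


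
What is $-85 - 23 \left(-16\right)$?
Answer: $283$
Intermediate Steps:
$-85 - 23 \left(-16\right) = -85 - -368 = -85 + 368 = 283$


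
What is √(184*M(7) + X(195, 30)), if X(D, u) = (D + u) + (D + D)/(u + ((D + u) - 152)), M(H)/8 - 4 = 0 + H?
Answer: √174208123/103 ≈ 128.14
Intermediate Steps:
M(H) = 32 + 8*H (M(H) = 32 + 8*(0 + H) = 32 + 8*H)
X(D, u) = D + u + 2*D/(-152 + D + 2*u) (X(D, u) = (D + u) + (2*D)/(u + (-152 + D + u)) = (D + u) + (2*D)/(-152 + D + 2*u) = (D + u) + 2*D/(-152 + D + 2*u) = D + u + 2*D/(-152 + D + 2*u))
√(184*M(7) + X(195, 30)) = √(184*(32 + 8*7) + (195² - 152*30 - 150*195 + 2*30² + 3*195*30)/(-152 + 195 + 2*30)) = √(184*(32 + 56) + (38025 - 4560 - 29250 + 2*900 + 17550)/(-152 + 195 + 60)) = √(184*88 + (38025 - 4560 - 29250 + 1800 + 17550)/103) = √(16192 + (1/103)*23565) = √(16192 + 23565/103) = √(1691341/103) = √174208123/103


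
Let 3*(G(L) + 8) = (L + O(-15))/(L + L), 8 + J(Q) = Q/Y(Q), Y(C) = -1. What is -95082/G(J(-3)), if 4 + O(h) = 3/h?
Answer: 7131150/577 ≈ 12359.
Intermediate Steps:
O(h) = -4 + 3/h
J(Q) = -8 - Q (J(Q) = -8 + Q/(-1) = -8 + Q*(-1) = -8 - Q)
G(L) = -8 + (-21/5 + L)/(6*L) (G(L) = -8 + ((L + (-4 + 3/(-15)))/(L + L))/3 = -8 + ((L + (-4 + 3*(-1/15)))/((2*L)))/3 = -8 + ((L + (-4 - 1/5))*(1/(2*L)))/3 = -8 + ((L - 21/5)*(1/(2*L)))/3 = -8 + ((-21/5 + L)*(1/(2*L)))/3 = -8 + ((-21/5 + L)/(2*L))/3 = -8 + (-21/5 + L)/(6*L))
-95082/G(J(-3)) = -95082*30*(-8 - 1*(-3))/(-21 - 235*(-8 - 1*(-3))) = -95082*30*(-8 + 3)/(-21 - 235*(-8 + 3)) = -95082*(-150/(-21 - 235*(-5))) = -95082*(-150/(-21 + 1175)) = -95082/((1/30)*(-1/5)*1154) = -95082/(-577/75) = -95082*(-75/577) = 7131150/577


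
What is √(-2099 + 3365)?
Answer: √1266 ≈ 35.581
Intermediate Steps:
√(-2099 + 3365) = √1266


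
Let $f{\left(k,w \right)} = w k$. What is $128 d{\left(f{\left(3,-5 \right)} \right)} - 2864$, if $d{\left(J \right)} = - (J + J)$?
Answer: $976$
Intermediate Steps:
$f{\left(k,w \right)} = k w$
$d{\left(J \right)} = - 2 J$
$128 d{\left(f{\left(3,-5 \right)} \right)} - 2864 = 128 \left(- 2 \cdot 3 \left(-5\right)\right) - 2864 = 128 \left(\left(-2\right) \left(-15\right)\right) - 2864 = 128 \cdot 30 - 2864 = 3840 - 2864 = 976$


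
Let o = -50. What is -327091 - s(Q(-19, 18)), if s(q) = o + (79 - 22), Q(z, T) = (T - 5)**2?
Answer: -327098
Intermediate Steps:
Q(z, T) = (-5 + T)**2
s(q) = 7 (s(q) = -50 + (79 - 22) = -50 + 57 = 7)
-327091 - s(Q(-19, 18)) = -327091 - 1*7 = -327091 - 7 = -327098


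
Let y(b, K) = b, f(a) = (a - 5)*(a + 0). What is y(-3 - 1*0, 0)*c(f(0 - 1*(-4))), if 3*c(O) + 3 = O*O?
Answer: -13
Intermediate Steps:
f(a) = a*(-5 + a) (f(a) = (-5 + a)*a = a*(-5 + a))
c(O) = -1 + O**2/3 (c(O) = -1 + (O*O)/3 = -1 + O**2/3)
y(-3 - 1*0, 0)*c(f(0 - 1*(-4))) = (-3 - 1*0)*(-1 + ((0 - 1*(-4))*(-5 + (0 - 1*(-4))))**2/3) = (-3 + 0)*(-1 + ((0 + 4)*(-5 + (0 + 4)))**2/3) = -3*(-1 + (4*(-5 + 4))**2/3) = -3*(-1 + (4*(-1))**2/3) = -3*(-1 + (1/3)*(-4)**2) = -3*(-1 + (1/3)*16) = -3*(-1 + 16/3) = -3*13/3 = -13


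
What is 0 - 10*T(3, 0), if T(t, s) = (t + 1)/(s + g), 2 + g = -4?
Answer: 20/3 ≈ 6.6667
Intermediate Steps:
g = -6 (g = -2 - 4 = -6)
T(t, s) = (1 + t)/(-6 + s) (T(t, s) = (t + 1)/(s - 6) = (1 + t)/(-6 + s))
0 - 10*T(3, 0) = 0 - 10*(1 + 3)/(-6 + 0) = 0 - 10*4/(-6) = 0 - (-5)*4/3 = 0 - 10*(-⅔) = 0 + 20/3 = 20/3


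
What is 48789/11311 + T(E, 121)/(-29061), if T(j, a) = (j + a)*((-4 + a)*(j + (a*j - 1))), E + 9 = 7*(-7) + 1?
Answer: 65609319841/36523219 ≈ 1796.4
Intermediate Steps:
E = -57 (E = -9 + (7*(-7) + 1) = -9 + (-49 + 1) = -9 - 48 = -57)
T(j, a) = (-4 + a)*(a + j)*(-1 + j + a*j) (T(j, a) = (a + j)*((-4 + a)*(j + (-1 + a*j))) = (a + j)*((-4 + a)*(-1 + j + a*j)) = (-4 + a)*(a + j)*(-1 + j + a*j))
48789/11311 + T(E, 121)/(-29061) = 48789/11311 + (-1*121² - 4*(-57)² + 4*121 + 4*(-57) - 57*121³ + 121²*(-57)² - 5*121*(-57) - 3*121*(-57)² - 3*(-57)*121²)/(-29061) = 48789*(1/11311) + (-1*14641 - 4*3249 + 484 - 228 - 57*1771561 + 14641*3249 + 34485 - 3*121*3249 - 3*(-57)*14641)*(-1/29061) = 48789/11311 + (-14641 - 12996 + 484 - 228 - 100978977 + 47568609 + 34485 - 1179387 + 2503611)*(-1/29061) = 48789/11311 - 52079040*(-1/29061) = 48789/11311 + 5786560/3229 = 65609319841/36523219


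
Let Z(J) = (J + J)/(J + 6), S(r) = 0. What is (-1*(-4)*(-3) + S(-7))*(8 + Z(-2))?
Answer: -84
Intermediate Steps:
Z(J) = 2*J/(6 + J) (Z(J) = (2*J)/(6 + J) = 2*J/(6 + J))
(-1*(-4)*(-3) + S(-7))*(8 + Z(-2)) = (-1*(-4)*(-3) + 0)*(8 + 2*(-2)/(6 - 2)) = (4*(-3) + 0)*(8 + 2*(-2)/4) = (-12 + 0)*(8 + 2*(-2)*(1/4)) = -12*(8 - 1) = -12*7 = -84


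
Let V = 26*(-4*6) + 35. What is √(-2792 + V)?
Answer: 7*I*√69 ≈ 58.146*I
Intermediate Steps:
V = -589 (V = 26*(-24) + 35 = -624 + 35 = -589)
√(-2792 + V) = √(-2792 - 589) = √(-3381) = 7*I*√69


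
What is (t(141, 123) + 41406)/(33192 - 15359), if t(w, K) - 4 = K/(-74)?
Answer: 3064217/1319642 ≈ 2.3220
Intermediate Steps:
t(w, K) = 4 - K/74 (t(w, K) = 4 + K/(-74) = 4 + K*(-1/74) = 4 - K/74)
(t(141, 123) + 41406)/(33192 - 15359) = ((4 - 1/74*123) + 41406)/(33192 - 15359) = ((4 - 123/74) + 41406)/17833 = (173/74 + 41406)*(1/17833) = (3064217/74)*(1/17833) = 3064217/1319642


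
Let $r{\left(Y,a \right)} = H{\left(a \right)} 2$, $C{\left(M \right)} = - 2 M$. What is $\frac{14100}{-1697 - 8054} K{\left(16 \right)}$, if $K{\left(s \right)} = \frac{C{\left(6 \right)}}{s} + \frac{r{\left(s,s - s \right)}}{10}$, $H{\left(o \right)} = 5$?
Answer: $- \frac{3525}{9751} \approx -0.3615$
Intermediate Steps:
$r{\left(Y,a \right)} = 10$ ($r{\left(Y,a \right)} = 5 \cdot 2 = 10$)
$K{\left(s \right)} = 1 - \frac{12}{s}$ ($K{\left(s \right)} = \frac{\left(-2\right) 6}{s} + \frac{10}{10} = - \frac{12}{s} + 10 \cdot \frac{1}{10} = - \frac{12}{s} + 1 = 1 - \frac{12}{s}$)
$\frac{14100}{-1697 - 8054} K{\left(16 \right)} = \frac{14100}{-1697 - 8054} \frac{-12 + 16}{16} = \frac{14100}{-1697 - 8054} \cdot \frac{1}{16} \cdot 4 = \frac{14100}{-9751} \cdot \frac{1}{4} = 14100 \left(- \frac{1}{9751}\right) \frac{1}{4} = \left(- \frac{14100}{9751}\right) \frac{1}{4} = - \frac{3525}{9751}$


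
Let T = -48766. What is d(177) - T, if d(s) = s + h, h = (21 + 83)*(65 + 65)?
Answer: 62463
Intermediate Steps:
h = 13520 (h = 104*130 = 13520)
d(s) = 13520 + s (d(s) = s + 13520 = 13520 + s)
d(177) - T = (13520 + 177) - 1*(-48766) = 13697 + 48766 = 62463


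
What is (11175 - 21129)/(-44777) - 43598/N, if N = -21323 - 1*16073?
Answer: 1162213715/837240346 ≈ 1.3881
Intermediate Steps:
N = -37396 (N = -21323 - 16073 = -37396)
(11175 - 21129)/(-44777) - 43598/N = (11175 - 21129)/(-44777) - 43598/(-37396) = -9954*(-1/44777) - 43598*(-1/37396) = 9954/44777 + 21799/18698 = 1162213715/837240346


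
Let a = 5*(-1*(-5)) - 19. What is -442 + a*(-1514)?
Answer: -9526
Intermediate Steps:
a = 6 (a = 5*5 - 19 = 25 - 19 = 6)
-442 + a*(-1514) = -442 + 6*(-1514) = -442 - 9084 = -9526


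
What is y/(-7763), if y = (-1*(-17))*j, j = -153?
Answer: 2601/7763 ≈ 0.33505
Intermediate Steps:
y = -2601 (y = -1*(-17)*(-153) = 17*(-153) = -2601)
y/(-7763) = -2601/(-7763) = -2601*(-1/7763) = 2601/7763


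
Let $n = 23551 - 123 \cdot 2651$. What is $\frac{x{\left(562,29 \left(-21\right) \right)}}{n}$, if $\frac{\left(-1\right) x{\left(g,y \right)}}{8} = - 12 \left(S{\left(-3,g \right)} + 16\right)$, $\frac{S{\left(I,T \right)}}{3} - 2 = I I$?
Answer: $- \frac{2352}{151261} \approx -0.015549$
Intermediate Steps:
$S{\left(I,T \right)} = 6 + 3 I^{2}$ ($S{\left(I,T \right)} = 6 + 3 I I = 6 + 3 I^{2}$)
$x{\left(g,y \right)} = 4704$ ($x{\left(g,y \right)} = - 8 \left(- 12 \left(\left(6 + 3 \left(-3\right)^{2}\right) + 16\right)\right) = - 8 \left(- 12 \left(\left(6 + 3 \cdot 9\right) + 16\right)\right) = - 8 \left(- 12 \left(\left(6 + 27\right) + 16\right)\right) = - 8 \left(- 12 \left(33 + 16\right)\right) = - 8 \left(\left(-12\right) 49\right) = \left(-8\right) \left(-588\right) = 4704$)
$n = -302522$ ($n = 23551 - 326073 = -302522$)
$\frac{x{\left(562,29 \left(-21\right) \right)}}{n} = \frac{4704}{-302522} = 4704 \left(- \frac{1}{302522}\right) = - \frac{2352}{151261}$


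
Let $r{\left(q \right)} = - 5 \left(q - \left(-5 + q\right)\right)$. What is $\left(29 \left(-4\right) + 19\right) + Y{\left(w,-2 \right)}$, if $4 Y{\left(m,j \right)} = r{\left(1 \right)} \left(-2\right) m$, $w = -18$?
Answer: $-322$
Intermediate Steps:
$r{\left(q \right)} = -25$ ($r{\left(q \right)} = \left(-5\right) 5 = -25$)
$Y{\left(m,j \right)} = \frac{25 m}{2}$ ($Y{\left(m,j \right)} = \frac{\left(-25\right) \left(-2\right) m}{4} = \frac{50 m}{4} = \frac{25 m}{2}$)
$\left(29 \left(-4\right) + 19\right) + Y{\left(w,-2 \right)} = \left(29 \left(-4\right) + 19\right) + \frac{25}{2} \left(-18\right) = \left(-116 + 19\right) - 225 = -97 - 225 = -322$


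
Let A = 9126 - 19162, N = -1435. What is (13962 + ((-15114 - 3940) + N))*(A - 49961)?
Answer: 391600419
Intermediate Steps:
A = -10036
(13962 + ((-15114 - 3940) + N))*(A - 49961) = (13962 + ((-15114 - 3940) - 1435))*(-10036 - 49961) = (13962 + (-19054 - 1435))*(-59997) = (13962 - 20489)*(-59997) = -6527*(-59997) = 391600419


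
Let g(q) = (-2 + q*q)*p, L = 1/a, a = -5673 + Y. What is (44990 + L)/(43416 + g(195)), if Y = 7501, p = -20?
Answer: -82241721/1310756432 ≈ -0.062744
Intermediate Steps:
a = 1828 (a = -5673 + 7501 = 1828)
L = 1/1828 ≈ 0.00054705
g(q) = 40 - 20*q² (g(q) = (-2 + q*q)*(-20) = (-2 + q²)*(-20) = 40 - 20*q²)
(44990 + L)/(43416 + g(195)) = (44990 + 1/1828)/(43416 + (40 - 20*195²)) = 82241721/(1828*(43416 + (40 - 20*38025))) = 82241721/(1828*(43416 + (40 - 760500))) = 82241721/(1828*(43416 - 760460)) = (82241721/1828)/(-717044) = (82241721/1828)*(-1/717044) = -82241721/1310756432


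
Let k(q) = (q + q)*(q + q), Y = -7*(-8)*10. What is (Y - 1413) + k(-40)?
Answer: 5547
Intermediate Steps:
Y = 560 (Y = 56*10 = 560)
k(q) = 4*q**2 (k(q) = (2*q)*(2*q) = 4*q**2)
(Y - 1413) + k(-40) = (560 - 1413) + 4*(-40)**2 = -853 + 4*1600 = -853 + 6400 = 5547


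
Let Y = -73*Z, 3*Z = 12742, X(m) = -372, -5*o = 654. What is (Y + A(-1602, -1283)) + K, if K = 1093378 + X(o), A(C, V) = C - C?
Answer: 2348852/3 ≈ 7.8295e+5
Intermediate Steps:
o = -654/5 (o = -⅕*654 = -654/5 ≈ -130.80)
Z = 12742/3 (Z = (⅓)*12742 = 12742/3 ≈ 4247.3)
A(C, V) = 0
Y = -930166/3 (Y = -73*12742/3 = -930166/3 ≈ -3.1006e+5)
K = 1093006 (K = 1093378 - 372 = 1093006)
(Y + A(-1602, -1283)) + K = (-930166/3 + 0) + 1093006 = -930166/3 + 1093006 = 2348852/3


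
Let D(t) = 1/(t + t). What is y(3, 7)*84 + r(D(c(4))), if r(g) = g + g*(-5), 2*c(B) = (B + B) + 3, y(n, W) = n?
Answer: 2768/11 ≈ 251.64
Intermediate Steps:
c(B) = 3/2 + B (c(B) = ((B + B) + 3)/2 = (2*B + 3)/2 = (3 + 2*B)/2 = 3/2 + B)
D(t) = 1/(2*t)
r(g) = -4*g (r(g) = g - 5*g = -4*g)
y(3, 7)*84 + r(D(c(4))) = 3*84 - 2/(3/2 + 4) = 252 - 2/11/2 = 252 - 2*2/11 = 252 - 4*1/11 = 252 - 4/11 = 2768/11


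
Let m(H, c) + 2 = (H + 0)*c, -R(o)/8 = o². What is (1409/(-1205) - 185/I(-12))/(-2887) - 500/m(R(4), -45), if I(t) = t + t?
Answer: -21417454811/240373583160 ≈ -0.089101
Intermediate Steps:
I(t) = 2*t
R(o) = -8*o²
m(H, c) = -2 + H*c (m(H, c) = -2 + (H + 0)*c = -2 + H*c)
(1409/(-1205) - 185/I(-12))/(-2887) - 500/m(R(4), -45) = (1409/(-1205) - 185/(2*(-12)))/(-2887) - 500/(-2 - 8*4²*(-45)) = (1409*(-1/1205) - 185/(-24))*(-1/2887) - 500/(-2 - 8*16*(-45)) = (-1409/1205 - 185*(-1/24))*(-1/2887) - 500/(-2 - 128*(-45)) = (-1409/1205 + 185/24)*(-1/2887) - 500/(-2 + 5760) = (189109/28920)*(-1/2887) - 500/5758 = -189109/83492040 - 500*1/5758 = -189109/83492040 - 250/2879 = -21417454811/240373583160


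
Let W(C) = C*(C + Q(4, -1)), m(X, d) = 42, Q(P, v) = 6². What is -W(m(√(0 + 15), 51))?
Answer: -3276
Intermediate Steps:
Q(P, v) = 36
W(C) = C*(36 + C) (W(C) = C*(C + 36) = C*(36 + C))
-W(m(√(0 + 15), 51)) = -42*(36 + 42) = -42*78 = -1*3276 = -3276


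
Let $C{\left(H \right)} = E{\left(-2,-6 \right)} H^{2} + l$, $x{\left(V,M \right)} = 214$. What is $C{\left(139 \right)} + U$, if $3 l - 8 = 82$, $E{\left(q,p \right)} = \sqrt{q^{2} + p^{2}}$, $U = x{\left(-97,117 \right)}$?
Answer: $244 + 38642 \sqrt{10} \approx 1.2244 \cdot 10^{5}$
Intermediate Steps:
$U = 214$
$E{\left(q,p \right)} = \sqrt{p^{2} + q^{2}}$
$l = 30$ ($l = \frac{8}{3} + \frac{1}{3} \cdot 82 = \frac{8}{3} + \frac{82}{3} = 30$)
$C{\left(H \right)} = 30 + 2 \sqrt{10} H^{2}$ ($C{\left(H \right)} = \sqrt{\left(-6\right)^{2} + \left(-2\right)^{2}} H^{2} + 30 = \sqrt{36 + 4} H^{2} + 30 = \sqrt{40} H^{2} + 30 = 2 \sqrt{10} H^{2} + 30 = 30 + 2 \sqrt{10} H^{2}$)
$C{\left(139 \right)} + U = \left(30 + 2 \sqrt{10} \cdot 139^{2}\right) + 214 = \left(30 + 2 \sqrt{10} \cdot 19321\right) + 214 = \left(30 + 38642 \sqrt{10}\right) + 214 = 244 + 38642 \sqrt{10}$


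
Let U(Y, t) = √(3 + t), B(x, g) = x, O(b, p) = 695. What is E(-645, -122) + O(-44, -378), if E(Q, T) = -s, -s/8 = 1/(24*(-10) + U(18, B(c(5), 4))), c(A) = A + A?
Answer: 40021045/57587 - 8*√13/57587 ≈ 694.97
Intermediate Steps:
c(A) = 2*A
s = -8/(-240 + √13) (s = -8/(24*(-10) + √(3 + 2*5)) = -8/(-240 + √(3 + 10)) = -8/(-240 + √13) ≈ 0.033842)
E(Q, T) = -1920/57587 - 8*√13/57587 (E(Q, T) = -(1920/57587 + 8*√13/57587) = -1920/57587 - 8*√13/57587)
E(-645, -122) + O(-44, -378) = (-1920/57587 - 8*√13/57587) + 695 = 40021045/57587 - 8*√13/57587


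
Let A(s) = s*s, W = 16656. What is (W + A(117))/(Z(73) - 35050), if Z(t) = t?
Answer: -10115/11659 ≈ -0.86757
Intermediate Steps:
A(s) = s²
(W + A(117))/(Z(73) - 35050) = (16656 + 117²)/(73 - 35050) = (16656 + 13689)/(-34977) = 30345*(-1/34977) = -10115/11659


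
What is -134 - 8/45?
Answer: -6038/45 ≈ -134.18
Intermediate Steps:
-134 - 8/45 = -6038/45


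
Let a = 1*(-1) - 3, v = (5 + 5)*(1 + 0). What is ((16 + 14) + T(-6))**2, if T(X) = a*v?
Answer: 100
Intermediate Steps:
v = 10 (v = 10*1 = 10)
a = -4 (a = -1 - 3 = -4)
T(X) = -40 (T(X) = -4*10 = -40)
((16 + 14) + T(-6))**2 = ((16 + 14) - 40)**2 = (30 - 40)**2 = (-10)**2 = 100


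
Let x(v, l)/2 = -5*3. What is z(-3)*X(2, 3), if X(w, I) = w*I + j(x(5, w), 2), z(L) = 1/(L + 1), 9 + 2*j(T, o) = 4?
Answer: -7/4 ≈ -1.7500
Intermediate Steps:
x(v, l) = -30 (x(v, l) = 2*(-5*3) = 2*(-15) = -30)
j(T, o) = -5/2 (j(T, o) = -9/2 + (½)*4 = -9/2 + 2 = -5/2)
z(L) = 1/(1 + L)
X(w, I) = -5/2 + I*w (X(w, I) = w*I - 5/2 = I*w - 5/2 = -5/2 + I*w)
z(-3)*X(2, 3) = (-5/2 + 3*2)/(1 - 3) = (-5/2 + 6)/(-2) = -½*7/2 = -7/4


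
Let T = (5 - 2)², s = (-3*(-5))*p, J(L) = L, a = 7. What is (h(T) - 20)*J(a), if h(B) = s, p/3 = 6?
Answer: 1750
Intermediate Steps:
p = 18 (p = 3*6 = 18)
s = 270 (s = -3*(-5)*18 = 15*18 = 270)
T = 9 (T = 3² = 9)
h(B) = 270
(h(T) - 20)*J(a) = (270 - 20)*7 = 250*7 = 1750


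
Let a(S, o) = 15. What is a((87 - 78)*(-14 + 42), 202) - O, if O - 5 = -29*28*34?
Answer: 27618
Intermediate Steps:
O = -27603 (O = 5 - 29*28*34 = 5 - 812*34 = 5 - 27608 = -27603)
a((87 - 78)*(-14 + 42), 202) - O = 15 - 1*(-27603) = 15 + 27603 = 27618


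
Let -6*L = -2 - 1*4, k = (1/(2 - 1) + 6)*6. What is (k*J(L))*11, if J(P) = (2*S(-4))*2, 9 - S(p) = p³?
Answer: 134904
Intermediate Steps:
k = 42 (k = (1/1 + 6)*6 = (1 + 6)*6 = 7*6 = 42)
L = 1 (L = -(-2 - 1*4)/6 = -(-2 - 4)/6 = -⅙*(-6) = 1)
S(p) = 9 - p³
J(P) = 292 (J(P) = (2*(9 - 1*(-4)³))*2 = (2*(9 - 1*(-64)))*2 = (2*(9 + 64))*2 = (2*73)*2 = 146*2 = 292)
(k*J(L))*11 = (42*292)*11 = 12264*11 = 134904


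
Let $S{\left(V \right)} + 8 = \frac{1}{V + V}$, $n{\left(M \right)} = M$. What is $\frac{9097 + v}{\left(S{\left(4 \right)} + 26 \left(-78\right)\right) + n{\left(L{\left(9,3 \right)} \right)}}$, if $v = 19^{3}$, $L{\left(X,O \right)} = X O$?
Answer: $- \frac{127648}{16071} \approx -7.9428$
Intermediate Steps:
$L{\left(X,O \right)} = O X$
$S{\left(V \right)} = -8 + \frac{1}{2 V}$ ($S{\left(V \right)} = -8 + \frac{1}{V + V} = -8 + \frac{1}{2 V}$)
$v = 6859$
$\frac{9097 + v}{\left(S{\left(4 \right)} + 26 \left(-78\right)\right) + n{\left(L{\left(9,3 \right)} \right)}} = \frac{9097 + 6859}{\left(\left(-8 + \frac{1}{2 \cdot 4}\right) + 26 \left(-78\right)\right) + 3 \cdot 9} = \frac{15956}{\left(\left(-8 + \frac{1}{2} \cdot \frac{1}{4}\right) - 2028\right) + 27} = \frac{15956}{\left(\left(-8 + \frac{1}{8}\right) - 2028\right) + 27} = \frac{15956}{\left(- \frac{63}{8} - 2028\right) + 27} = \frac{15956}{- \frac{16287}{8} + 27} = \frac{15956}{- \frac{16071}{8}} = 15956 \left(- \frac{8}{16071}\right) = - \frac{127648}{16071}$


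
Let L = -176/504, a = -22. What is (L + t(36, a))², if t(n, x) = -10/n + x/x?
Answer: 2209/15876 ≈ 0.13914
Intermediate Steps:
t(n, x) = 1 - 10/n (t(n, x) = -10/n + 1 = 1 - 10/n)
L = -22/63 (L = -176*1/504 = -22/63 ≈ -0.34921)
(L + t(36, a))² = (-22/63 + (-10 + 36)/36)² = (-22/63 + (1/36)*26)² = (-22/63 + 13/18)² = (47/126)² = 2209/15876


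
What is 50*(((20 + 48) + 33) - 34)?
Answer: 3350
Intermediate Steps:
50*(((20 + 48) + 33) - 34) = 50*((68 + 33) - 34) = 50*(101 - 34) = 50*67 = 3350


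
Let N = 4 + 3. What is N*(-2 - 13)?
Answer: -105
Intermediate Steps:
N = 7
N*(-2 - 13) = 7*(-2 - 13) = 7*(-15) = -105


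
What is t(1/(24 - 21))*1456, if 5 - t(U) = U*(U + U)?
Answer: 62608/9 ≈ 6956.4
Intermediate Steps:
t(U) = 5 - 2*U**2 (t(U) = 5 - U*(U + U) = 5 - U*2*U = 5 - 2*U**2)
t(1/(24 - 21))*1456 = (5 - 2/(24 - 21)**2)*1456 = (5 - 2*(1/3)**2)*1456 = (5 - 2*1/9)*1456 = (5 - 2/9)*1456 = (43/9)*1456 = 62608/9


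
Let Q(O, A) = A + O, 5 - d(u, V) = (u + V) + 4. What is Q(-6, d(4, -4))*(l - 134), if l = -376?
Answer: 2550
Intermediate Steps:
d(u, V) = 1 - V - u (d(u, V) = 5 - ((u + V) + 4) = 5 - ((V + u) + 4) = 5 - (4 + V + u) = 5 + (-4 - V - u) = 1 - V - u)
Q(-6, d(4, -4))*(l - 134) = ((1 - 1*(-4) - 1*4) - 6)*(-376 - 134) = ((1 + 4 - 4) - 6)*(-510) = (1 - 6)*(-510) = -5*(-510) = 2550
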